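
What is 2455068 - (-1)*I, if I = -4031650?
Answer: -1576582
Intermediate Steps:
2455068 - (-1)*I = 2455068 - (-1)*(-4031650) = 2455068 - 1*4031650 = 2455068 - 4031650 = -1576582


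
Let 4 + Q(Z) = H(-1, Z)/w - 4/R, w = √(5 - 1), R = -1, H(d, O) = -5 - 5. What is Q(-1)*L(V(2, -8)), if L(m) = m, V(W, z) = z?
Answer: 40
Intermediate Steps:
H(d, O) = -10
w = 2 (w = √4 = 2)
Q(Z) = -5 (Q(Z) = -4 + (-10/2 - 4/(-1)) = -4 + (-10*½ - 4*(-1)) = -4 + (-5 + 4) = -4 - 1 = -5)
Q(-1)*L(V(2, -8)) = -5*(-8) = 40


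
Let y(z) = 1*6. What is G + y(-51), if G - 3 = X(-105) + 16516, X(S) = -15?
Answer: 16510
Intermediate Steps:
y(z) = 6
G = 16504 (G = 3 + (-15 + 16516) = 3 + 16501 = 16504)
G + y(-51) = 16504 + 6 = 16510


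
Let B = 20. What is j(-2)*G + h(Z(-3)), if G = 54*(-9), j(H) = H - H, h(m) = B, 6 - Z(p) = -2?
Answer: 20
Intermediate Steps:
Z(p) = 8 (Z(p) = 6 - 1*(-2) = 6 + 2 = 8)
h(m) = 20
j(H) = 0
G = -486
j(-2)*G + h(Z(-3)) = 0*(-486) + 20 = 0 + 20 = 20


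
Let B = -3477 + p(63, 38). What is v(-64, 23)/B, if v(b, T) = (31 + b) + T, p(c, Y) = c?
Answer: 5/1707 ≈ 0.0029291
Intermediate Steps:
v(b, T) = 31 + T + b
B = -3414 (B = -3477 + 63 = -3414)
v(-64, 23)/B = (31 + 23 - 64)/(-3414) = -10*(-1/3414) = 5/1707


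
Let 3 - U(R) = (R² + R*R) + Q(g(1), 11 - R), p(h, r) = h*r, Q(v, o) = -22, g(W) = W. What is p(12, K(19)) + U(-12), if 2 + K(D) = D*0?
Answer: -287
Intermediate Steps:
K(D) = -2 (K(D) = -2 + D*0 = -2 + 0 = -2)
U(R) = 25 - 2*R² (U(R) = 3 - ((R² + R*R) - 22) = 3 - ((R² + R²) - 22) = 3 - (2*R² - 22) = 3 - (-22 + 2*R²) = 3 + (22 - 2*R²) = 25 - 2*R²)
p(12, K(19)) + U(-12) = 12*(-2) + (25 - 2*(-12)²) = -24 + (25 - 2*144) = -24 + (25 - 288) = -24 - 263 = -287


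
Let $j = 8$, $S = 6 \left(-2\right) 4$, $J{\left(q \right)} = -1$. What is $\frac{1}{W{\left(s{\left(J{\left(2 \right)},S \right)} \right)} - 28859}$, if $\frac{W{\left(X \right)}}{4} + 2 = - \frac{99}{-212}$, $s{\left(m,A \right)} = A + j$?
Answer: $- \frac{53}{1529852} \approx -3.4644 \cdot 10^{-5}$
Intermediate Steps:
$S = -48$ ($S = \left(-12\right) 4 = -48$)
$s{\left(m,A \right)} = 8 + A$ ($s{\left(m,A \right)} = A + 8 = 8 + A$)
$W{\left(X \right)} = - \frac{325}{53}$ ($W{\left(X \right)} = -8 + 4 \left(- \frac{99}{-212}\right) = -8 + 4 \left(\left(-99\right) \left(- \frac{1}{212}\right)\right) = -8 + 4 \cdot \frac{99}{212} = -8 + \frac{99}{53} = - \frac{325}{53}$)
$\frac{1}{W{\left(s{\left(J{\left(2 \right)},S \right)} \right)} - 28859} = \frac{1}{- \frac{325}{53} - 28859} = \frac{1}{- \frac{1529852}{53}} = - \frac{53}{1529852}$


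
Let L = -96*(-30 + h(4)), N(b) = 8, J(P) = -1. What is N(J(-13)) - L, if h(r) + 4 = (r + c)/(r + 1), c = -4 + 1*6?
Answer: -15704/5 ≈ -3140.8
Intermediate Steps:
c = 2 (c = -4 + 6 = 2)
h(r) = -4 + (2 + r)/(1 + r) (h(r) = -4 + (r + 2)/(r + 1) = -4 + (2 + r)/(1 + r))
L = 15744/5 (L = -96*(-30 + (-2 - 3*4)/(1 + 4)) = -96*(-30 + (-2 - 12)/5) = -96*(-30 + (⅕)*(-14)) = -96*(-30 - 14/5) = -96*(-164/5) = 15744/5 ≈ 3148.8)
N(J(-13)) - L = 8 - 1*15744/5 = 8 - 15744/5 = -15704/5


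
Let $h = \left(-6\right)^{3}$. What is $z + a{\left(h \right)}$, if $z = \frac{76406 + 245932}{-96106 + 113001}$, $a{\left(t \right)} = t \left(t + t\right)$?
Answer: $\frac{50865438}{545} \approx 93331.0$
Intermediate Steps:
$h = -216$
$a{\left(t \right)} = 2 t^{2}$ ($a{\left(t \right)} = t 2 t = 2 t^{2}$)
$z = \frac{10398}{545}$ ($z = \frac{322338}{16895} = 322338 \cdot \frac{1}{16895} = \frac{10398}{545} \approx 19.079$)
$z + a{\left(h \right)} = \frac{10398}{545} + 2 \left(-216\right)^{2} = \frac{10398}{545} + 2 \cdot 46656 = \frac{10398}{545} + 93312 = \frac{50865438}{545}$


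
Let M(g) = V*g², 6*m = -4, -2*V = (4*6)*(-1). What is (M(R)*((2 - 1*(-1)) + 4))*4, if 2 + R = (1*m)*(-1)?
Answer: 1792/3 ≈ 597.33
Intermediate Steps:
V = 12 (V = -4*6*(-1)/2 = -12*(-1) = -½*(-24) = 12)
m = -⅔ (m = (⅙)*(-4) = -⅔ ≈ -0.66667)
R = -4/3 (R = -2 + (1*(-⅔))*(-1) = -2 - ⅔*(-1) = -2 + ⅔ = -4/3 ≈ -1.3333)
M(g) = 12*g²
(M(R)*((2 - 1*(-1)) + 4))*4 = ((12*(-4/3)²)*((2 - 1*(-1)) + 4))*4 = ((12*(16/9))*((2 + 1) + 4))*4 = (64*(3 + 4)/3)*4 = ((64/3)*7)*4 = (448/3)*4 = 1792/3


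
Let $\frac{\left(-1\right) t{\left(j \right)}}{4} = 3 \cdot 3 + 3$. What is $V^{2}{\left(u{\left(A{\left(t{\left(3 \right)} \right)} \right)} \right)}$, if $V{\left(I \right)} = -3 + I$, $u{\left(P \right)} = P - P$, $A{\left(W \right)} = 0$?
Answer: $9$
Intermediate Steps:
$t{\left(j \right)} = -48$ ($t{\left(j \right)} = - 4 \left(3 \cdot 3 + 3\right) = - 4 \left(9 + 3\right) = \left(-4\right) 12 = -48$)
$u{\left(P \right)} = 0$
$V^{2}{\left(u{\left(A{\left(t{\left(3 \right)} \right)} \right)} \right)} = \left(-3 + 0\right)^{2} = \left(-3\right)^{2} = 9$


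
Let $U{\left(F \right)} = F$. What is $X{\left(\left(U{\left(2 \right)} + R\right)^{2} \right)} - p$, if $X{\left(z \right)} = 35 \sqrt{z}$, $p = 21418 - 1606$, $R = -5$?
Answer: $-19707$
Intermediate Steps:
$p = 19812$
$X{\left(\left(U{\left(2 \right)} + R\right)^{2} \right)} - p = 35 \sqrt{\left(2 - 5\right)^{2}} - 19812 = 35 \sqrt{\left(-3\right)^{2}} - 19812 = 35 \sqrt{9} - 19812 = 35 \cdot 3 - 19812 = 105 - 19812 = -19707$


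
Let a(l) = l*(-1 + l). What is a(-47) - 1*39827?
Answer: -37571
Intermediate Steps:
a(-47) - 1*39827 = -47*(-1 - 47) - 1*39827 = -47*(-48) - 39827 = 2256 - 39827 = -37571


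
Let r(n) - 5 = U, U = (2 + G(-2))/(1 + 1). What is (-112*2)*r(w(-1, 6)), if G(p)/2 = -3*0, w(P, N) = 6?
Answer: -1344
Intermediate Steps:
G(p) = 0 (G(p) = 2*(-3*0) = 2*0 = 0)
U = 1 (U = (2 + 0)/(1 + 1) = 2/2 = 2*(½) = 1)
r(n) = 6 (r(n) = 5 + 1 = 6)
(-112*2)*r(w(-1, 6)) = -112*2*6 = -224*6 = -1344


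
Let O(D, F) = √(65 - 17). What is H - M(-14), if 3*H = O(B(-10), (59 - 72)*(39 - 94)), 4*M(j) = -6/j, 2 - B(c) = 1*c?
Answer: -3/28 + 4*√3/3 ≈ 2.2023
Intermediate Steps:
B(c) = 2 - c
O(D, F) = 4*√3 (O(D, F) = √48 = 4*√3)
M(j) = -3/(2*j) (M(j) = (-6/j)/4 = -3/(2*j))
H = 4*√3/3 (H = (4*√3)/3 = 4*√3/3 ≈ 2.3094)
H - M(-14) = 4*√3/3 - (-3)/(2*(-14)) = 4*√3/3 - (-3)*(-1)/(2*14) = 4*√3/3 - 1*3/28 = 4*√3/3 - 3/28 = -3/28 + 4*√3/3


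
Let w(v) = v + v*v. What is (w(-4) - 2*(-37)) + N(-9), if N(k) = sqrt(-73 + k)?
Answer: 86 + I*sqrt(82) ≈ 86.0 + 9.0554*I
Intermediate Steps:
w(v) = v + v**2
(w(-4) - 2*(-37)) + N(-9) = (-4*(1 - 4) - 2*(-37)) + sqrt(-73 - 9) = (-4*(-3) + 74) + sqrt(-82) = (12 + 74) + I*sqrt(82) = 86 + I*sqrt(82)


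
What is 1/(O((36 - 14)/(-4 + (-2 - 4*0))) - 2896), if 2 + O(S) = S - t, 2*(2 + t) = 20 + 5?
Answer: -6/17473 ≈ -0.00034339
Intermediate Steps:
t = 21/2 (t = -2 + (20 + 5)/2 = -2 + (1/2)*25 = -2 + 25/2 = 21/2 ≈ 10.500)
O(S) = -25/2 + S (O(S) = -2 + (S - 1*21/2) = -2 + (S - 21/2) = -2 + (-21/2 + S) = -25/2 + S)
1/(O((36 - 14)/(-4 + (-2 - 4*0))) - 2896) = 1/((-25/2 + (36 - 14)/(-4 + (-2 - 4*0))) - 2896) = 1/((-25/2 + 22/(-4 + (-2 + 0))) - 2896) = 1/((-25/2 + 22/(-4 - 2)) - 2896) = 1/((-25/2 + 22/(-6)) - 2896) = 1/((-25/2 + 22*(-1/6)) - 2896) = 1/((-25/2 - 11/3) - 2896) = 1/(-97/6 - 2896) = 1/(-17473/6) = -6/17473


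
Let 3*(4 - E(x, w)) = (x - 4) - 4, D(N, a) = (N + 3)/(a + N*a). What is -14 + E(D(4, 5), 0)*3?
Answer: 143/25 ≈ 5.7200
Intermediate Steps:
D(N, a) = (3 + N)/(a + N*a)
E(x, w) = 20/3 - x/3 (E(x, w) = 4 - ((x - 4) - 4)/3 = 4 - ((-4 + x) - 4)/3 = 4 - (-8 + x)/3 = 4 + (8/3 - x/3) = 20/3 - x/3)
-14 + E(D(4, 5), 0)*3 = -14 + (20/3 - (3 + 4)/(3*5*(1 + 4)))*3 = -14 + (20/3 - 7/(15*5))*3 = -14 + (20/3 - ⅓*7/25)*3 = -14 + (20/3 - 7/75)*3 = -14 + (493/75)*3 = -14 + 493/25 = 143/25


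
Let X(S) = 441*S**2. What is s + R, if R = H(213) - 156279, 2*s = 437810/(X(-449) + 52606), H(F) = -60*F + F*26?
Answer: -14546606697182/88958647 ≈ -1.6352e+5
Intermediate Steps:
H(F) = -34*F (H(F) = -60*F + 26*F = -34*F)
s = 218905/88958647 (s = (437810/(441*(-449)**2 + 52606))/2 = (437810/(441*201601 + 52606))/2 = (437810/(88906041 + 52606))/2 = (437810/88958647)/2 = (437810*(1/88958647))/2 = (1/2)*(437810/88958647) = 218905/88958647 ≈ 0.0024608)
R = -163521 (R = -34*213 - 156279 = -7242 - 156279 = -163521)
s + R = 218905/88958647 - 163521 = -14546606697182/88958647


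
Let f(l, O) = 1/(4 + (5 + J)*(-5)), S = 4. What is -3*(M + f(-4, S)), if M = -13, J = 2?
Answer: 1212/31 ≈ 39.097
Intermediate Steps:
f(l, O) = -1/31 (f(l, O) = 1/(4 + (5 + 2)*(-5)) = 1/(4 + 7*(-5)) = 1/(4 - 35) = 1/(-31) = -1/31)
-3*(M + f(-4, S)) = -3*(-13 - 1/31) = -3*(-404/31) = 1212/31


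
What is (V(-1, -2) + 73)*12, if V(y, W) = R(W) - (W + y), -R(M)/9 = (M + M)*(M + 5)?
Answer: 2208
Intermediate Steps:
R(M) = -18*M*(5 + M) (R(M) = -9*(M + M)*(M + 5) = -9*2*M*(5 + M) = -18*M*(5 + M))
V(y, W) = -W - y - 18*W*(5 + W) (V(y, W) = -18*W*(5 + W) - (W + y) = -18*W*(5 + W) + (-W - y) = -W - y - 18*W*(5 + W))
(V(-1, -2) + 73)*12 = ((-1*(-2) - 1*(-1) - 18*(-2)*(5 - 2)) + 73)*12 = ((2 + 1 - 18*(-2)*3) + 73)*12 = ((2 + 1 + 108) + 73)*12 = (111 + 73)*12 = 184*12 = 2208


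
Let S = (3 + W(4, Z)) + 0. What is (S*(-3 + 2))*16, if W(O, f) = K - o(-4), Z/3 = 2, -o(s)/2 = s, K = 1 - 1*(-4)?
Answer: 0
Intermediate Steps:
K = 5 (K = 1 + 4 = 5)
o(s) = -2*s
Z = 6 (Z = 3*2 = 6)
W(O, f) = -3 (W(O, f) = 5 - (-2)*(-4) = 5 - 1*8 = 5 - 8 = -3)
S = 0 (S = (3 - 3) + 0 = 0 + 0 = 0)
(S*(-3 + 2))*16 = (0*(-3 + 2))*16 = (0*(-1))*16 = 0*16 = 0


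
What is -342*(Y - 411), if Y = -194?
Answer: 206910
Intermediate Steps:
-342*(Y - 411) = -342*(-194 - 411) = -342*(-605) = 206910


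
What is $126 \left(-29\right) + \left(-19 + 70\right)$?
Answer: $-3603$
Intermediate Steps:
$126 \left(-29\right) + \left(-19 + 70\right) = -3654 + 51 = -3603$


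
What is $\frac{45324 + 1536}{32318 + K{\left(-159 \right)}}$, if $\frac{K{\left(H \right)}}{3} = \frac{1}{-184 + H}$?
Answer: $\frac{16072980}{11085071} \approx 1.45$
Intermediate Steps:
$K{\left(H \right)} = \frac{3}{-184 + H}$
$\frac{45324 + 1536}{32318 + K{\left(-159 \right)}} = \frac{45324 + 1536}{32318 + \frac{3}{-184 - 159}} = \frac{46860}{32318 + \frac{3}{-343}} = \frac{46860}{32318 + 3 \left(- \frac{1}{343}\right)} = \frac{46860}{32318 - \frac{3}{343}} = \frac{46860}{\frac{11085071}{343}} = 46860 \cdot \frac{343}{11085071} = \frac{16072980}{11085071}$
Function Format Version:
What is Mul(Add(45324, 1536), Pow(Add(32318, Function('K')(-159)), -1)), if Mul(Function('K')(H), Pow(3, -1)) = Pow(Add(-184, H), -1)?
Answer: Rational(16072980, 11085071) ≈ 1.4500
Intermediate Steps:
Function('K')(H) = Mul(3, Pow(Add(-184, H), -1))
Mul(Add(45324, 1536), Pow(Add(32318, Function('K')(-159)), -1)) = Mul(Add(45324, 1536), Pow(Add(32318, Mul(3, Pow(Add(-184, -159), -1))), -1)) = Mul(46860, Pow(Add(32318, Mul(3, Pow(-343, -1))), -1)) = Mul(46860, Pow(Add(32318, Mul(3, Rational(-1, 343))), -1)) = Mul(46860, Pow(Add(32318, Rational(-3, 343)), -1)) = Mul(46860, Pow(Rational(11085071, 343), -1)) = Mul(46860, Rational(343, 11085071)) = Rational(16072980, 11085071)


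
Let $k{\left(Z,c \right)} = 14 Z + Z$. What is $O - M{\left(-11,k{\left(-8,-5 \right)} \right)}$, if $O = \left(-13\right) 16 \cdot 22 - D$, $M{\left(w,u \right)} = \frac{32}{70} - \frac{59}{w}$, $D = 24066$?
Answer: $- \frac{11029411}{385} \approx -28648.0$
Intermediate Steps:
$k{\left(Z,c \right)} = 15 Z$
$M{\left(w,u \right)} = \frac{16}{35} - \frac{59}{w}$ ($M{\left(w,u \right)} = 32 \cdot \frac{1}{70} - \frac{59}{w} = \frac{16}{35} - \frac{59}{w}$)
$O = -28642$ ($O = \left(-13\right) 16 \cdot 22 - 24066 = \left(-208\right) 22 - 24066 = -4576 - 24066 = -28642$)
$O - M{\left(-11,k{\left(-8,-5 \right)} \right)} = -28642 - \left(\frac{16}{35} - \frac{59}{-11}\right) = -28642 - \left(\frac{16}{35} - - \frac{59}{11}\right) = -28642 - \left(\frac{16}{35} + \frac{59}{11}\right) = -28642 - \frac{2241}{385} = - \frac{11029411}{385}$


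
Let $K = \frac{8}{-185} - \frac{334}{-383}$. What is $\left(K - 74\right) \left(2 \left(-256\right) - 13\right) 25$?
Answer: $\frac{13609428000}{14171} \approx 9.6037 \cdot 10^{5}$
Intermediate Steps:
$K = \frac{58726}{70855}$ ($K = 8 \left(- \frac{1}{185}\right) - - \frac{334}{383} = - \frac{8}{185} + \frac{334}{383} = \frac{58726}{70855} \approx 0.82882$)
$\left(K - 74\right) \left(2 \left(-256\right) - 13\right) 25 = \left(\frac{58726}{70855} - 74\right) \left(2 \left(-256\right) - 13\right) 25 = - \frac{5184544 \left(-512 - 13\right)}{70855} \cdot 25 = \left(- \frac{5184544}{70855}\right) \left(-525\right) 25 = \frac{544377120}{14171} \cdot 25 = \frac{13609428000}{14171}$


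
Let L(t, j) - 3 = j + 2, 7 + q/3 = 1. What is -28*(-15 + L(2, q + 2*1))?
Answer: 728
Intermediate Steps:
q = -18 (q = -21 + 3*1 = -21 + 3 = -18)
L(t, j) = 5 + j (L(t, j) = 3 + (j + 2) = 3 + (2 + j) = 5 + j)
-28*(-15 + L(2, q + 2*1)) = -28*(-15 + (5 + (-18 + 2*1))) = -28*(-15 + (5 + (-18 + 2))) = -28*(-15 + (5 - 16)) = -28*(-15 - 11) = -28*(-26) = 728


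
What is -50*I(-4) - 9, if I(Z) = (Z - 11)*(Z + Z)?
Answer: -6009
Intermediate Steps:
I(Z) = 2*Z*(-11 + Z) (I(Z) = (-11 + Z)*(2*Z) = 2*Z*(-11 + Z))
-50*I(-4) - 9 = -100*(-4)*(-11 - 4) - 9 = -100*(-4)*(-15) - 9 = -50*120 - 9 = -6000 - 9 = -6009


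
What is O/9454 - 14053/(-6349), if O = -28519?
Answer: -48210069/60023446 ≈ -0.80319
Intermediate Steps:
O/9454 - 14053/(-6349) = -28519/9454 - 14053/(-6349) = -28519*1/9454 - 14053*(-1/6349) = -28519/9454 + 14053/6349 = -48210069/60023446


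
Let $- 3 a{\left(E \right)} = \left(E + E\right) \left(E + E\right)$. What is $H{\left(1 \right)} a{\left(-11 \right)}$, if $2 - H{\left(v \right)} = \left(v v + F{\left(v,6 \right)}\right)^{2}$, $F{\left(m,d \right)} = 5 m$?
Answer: $\frac{16456}{3} \approx 5485.3$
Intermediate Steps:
$a{\left(E \right)} = - \frac{4 E^{2}}{3}$ ($a{\left(E \right)} = - \frac{\left(E + E\right) \left(E + E\right)}{3} = - \frac{2 E 2 E}{3} = - \frac{4 E^{2}}{3}$)
$H{\left(v \right)} = 2 - \left(v^{2} + 5 v\right)^{2}$ ($H{\left(v \right)} = 2 - \left(v v + 5 v\right)^{2} = 2 - \left(v^{2} + 5 v\right)^{2}$)
$H{\left(1 \right)} a{\left(-11 \right)} = \left(2 - 1^{2} \left(5 + 1\right)^{2}\right) \left(- \frac{4 \left(-11\right)^{2}}{3}\right) = \left(2 - 1 \cdot 6^{2}\right) \left(\left(- \frac{4}{3}\right) 121\right) = \left(2 - 1 \cdot 36\right) \left(- \frac{484}{3}\right) = \left(2 - 36\right) \left(- \frac{484}{3}\right) = \left(-34\right) \left(- \frac{484}{3}\right) = \frac{16456}{3}$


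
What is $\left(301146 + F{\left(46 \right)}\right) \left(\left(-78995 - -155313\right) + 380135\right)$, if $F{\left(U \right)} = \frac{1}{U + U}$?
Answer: $\frac{12646228009149}{92} \approx 1.3746 \cdot 10^{11}$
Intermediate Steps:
$F{\left(U \right)} = \frac{1}{2 U}$
$\left(301146 + F{\left(46 \right)}\right) \left(\left(-78995 - -155313\right) + 380135\right) = \left(301146 + \frac{1}{2 \cdot 46}\right) \left(\left(-78995 - -155313\right) + 380135\right) = \left(301146 + \frac{1}{2} \cdot \frac{1}{46}\right) \left(\left(-78995 + 155313\right) + 380135\right) = \left(301146 + \frac{1}{92}\right) \left(76318 + 380135\right) = \frac{27705433}{92} \cdot 456453 = \frac{12646228009149}{92}$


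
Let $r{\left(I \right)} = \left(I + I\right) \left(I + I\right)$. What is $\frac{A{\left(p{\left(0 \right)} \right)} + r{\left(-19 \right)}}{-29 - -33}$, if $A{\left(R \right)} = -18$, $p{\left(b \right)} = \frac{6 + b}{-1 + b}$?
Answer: $\frac{713}{2} \approx 356.5$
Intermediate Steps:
$p{\left(b \right)} = \frac{6 + b}{-1 + b}$
$r{\left(I \right)} = 4 I^{2}$ ($r{\left(I \right)} = 2 I 2 I = 4 I^{2}$)
$\frac{A{\left(p{\left(0 \right)} \right)} + r{\left(-19 \right)}}{-29 - -33} = \frac{-18 + 4 \left(-19\right)^{2}}{-29 - -33} = \frac{-18 + 4 \cdot 361}{-29 + 33} = \frac{-18 + 1444}{4} = 1426 \cdot \frac{1}{4} = \frac{713}{2}$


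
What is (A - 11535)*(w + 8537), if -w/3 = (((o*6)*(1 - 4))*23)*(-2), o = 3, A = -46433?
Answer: -62895280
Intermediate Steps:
w = -7452 (w = -3*((3*6)*(1 - 4))*23*(-2) = -3*(18*(-3))*23*(-2) = -3*(-54*23)*(-2) = -(-3726)*(-2) = -3*2484 = -7452)
(A - 11535)*(w + 8537) = (-46433 - 11535)*(-7452 + 8537) = -57968*1085 = -62895280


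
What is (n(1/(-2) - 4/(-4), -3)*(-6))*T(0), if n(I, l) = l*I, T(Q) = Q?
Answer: 0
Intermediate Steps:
n(I, l) = I*l
(n(1/(-2) - 4/(-4), -3)*(-6))*T(0) = (((1/(-2) - 4/(-4))*(-3))*(-6))*0 = (((1*(-½) - 4*(-¼))*(-3))*(-6))*0 = (((-½ + 1)*(-3))*(-6))*0 = (((½)*(-3))*(-6))*0 = -3/2*(-6)*0 = 9*0 = 0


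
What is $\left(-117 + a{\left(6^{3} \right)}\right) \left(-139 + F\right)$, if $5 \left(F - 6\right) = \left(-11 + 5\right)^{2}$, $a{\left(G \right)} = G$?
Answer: $- \frac{62271}{5} \approx -12454.0$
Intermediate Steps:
$F = \frac{66}{5}$ ($F = 6 + \frac{\left(-11 + 5\right)^{2}}{5} = 6 + \frac{\left(-6\right)^{2}}{5} = 6 + \frac{1}{5} \cdot 36 = 6 + \frac{36}{5} = \frac{66}{5} \approx 13.2$)
$\left(-117 + a{\left(6^{3} \right)}\right) \left(-139 + F\right) = \left(-117 + 6^{3}\right) \left(-139 + \frac{66}{5}\right) = \left(-117 + 216\right) \left(- \frac{629}{5}\right) = 99 \left(- \frac{629}{5}\right) = - \frac{62271}{5}$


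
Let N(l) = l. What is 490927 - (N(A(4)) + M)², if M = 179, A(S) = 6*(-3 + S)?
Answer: 456702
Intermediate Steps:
A(S) = -18 + 6*S
490927 - (N(A(4)) + M)² = 490927 - ((-18 + 6*4) + 179)² = 490927 - ((-18 + 24) + 179)² = 490927 - (6 + 179)² = 490927 - 1*185² = 490927 - 1*34225 = 490927 - 34225 = 456702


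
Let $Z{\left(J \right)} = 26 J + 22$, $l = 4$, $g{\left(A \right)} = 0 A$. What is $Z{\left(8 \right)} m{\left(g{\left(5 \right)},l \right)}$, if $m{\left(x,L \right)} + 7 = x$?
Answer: $-1610$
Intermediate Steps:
$g{\left(A \right)} = 0$
$m{\left(x,L \right)} = -7 + x$
$Z{\left(J \right)} = 22 + 26 J$
$Z{\left(8 \right)} m{\left(g{\left(5 \right)},l \right)} = \left(22 + 26 \cdot 8\right) \left(-7 + 0\right) = \left(22 + 208\right) \left(-7\right) = 230 \left(-7\right) = -1610$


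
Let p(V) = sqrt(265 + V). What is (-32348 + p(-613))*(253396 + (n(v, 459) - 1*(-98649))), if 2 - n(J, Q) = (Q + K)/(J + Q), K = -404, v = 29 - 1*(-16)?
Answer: -1434889616071/126 + 177431633*I*sqrt(87)/252 ≈ -1.1388e+10 + 6.5674e+6*I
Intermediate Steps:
v = 45 (v = 29 + 16 = 45)
n(J, Q) = 2 - (-404 + Q)/(J + Q) (n(J, Q) = 2 - (Q - 404)/(J + Q) = 2 - (-404 + Q)/(J + Q))
(-32348 + p(-613))*(253396 + (n(v, 459) - 1*(-98649))) = (-32348 + sqrt(265 - 613))*(253396 + ((404 + 459 + 2*45)/(45 + 459) - 1*(-98649))) = (-32348 + sqrt(-348))*(253396 + ((404 + 459 + 90)/504 + 98649)) = (-32348 + 2*I*sqrt(87))*(253396 + ((1/504)*953 + 98649)) = (-32348 + 2*I*sqrt(87))*(253396 + (953/504 + 98649)) = (-32348 + 2*I*sqrt(87))*(253396 + 49720049/504) = (-32348 + 2*I*sqrt(87))*(177431633/504) = -1434889616071/126 + 177431633*I*sqrt(87)/252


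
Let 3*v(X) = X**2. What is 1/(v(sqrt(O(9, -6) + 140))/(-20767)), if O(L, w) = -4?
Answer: -62301/136 ≈ -458.10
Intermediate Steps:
v(X) = X**2/3
1/(v(sqrt(O(9, -6) + 140))/(-20767)) = 1/(((sqrt(-4 + 140))**2/3)/(-20767)) = 1/(((sqrt(136))**2/3)*(-1/20767)) = 1/(((2*sqrt(34))**2/3)*(-1/20767)) = 1/(((1/3)*136)*(-1/20767)) = 1/((136/3)*(-1/20767)) = 1/(-136/62301) = -62301/136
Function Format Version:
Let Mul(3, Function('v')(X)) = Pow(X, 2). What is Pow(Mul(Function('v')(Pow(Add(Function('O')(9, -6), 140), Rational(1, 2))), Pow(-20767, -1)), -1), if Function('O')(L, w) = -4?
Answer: Rational(-62301, 136) ≈ -458.10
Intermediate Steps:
Function('v')(X) = Mul(Rational(1, 3), Pow(X, 2))
Pow(Mul(Function('v')(Pow(Add(Function('O')(9, -6), 140), Rational(1, 2))), Pow(-20767, -1)), -1) = Pow(Mul(Mul(Rational(1, 3), Pow(Pow(Add(-4, 140), Rational(1, 2)), 2)), Pow(-20767, -1)), -1) = Pow(Mul(Mul(Rational(1, 3), Pow(Pow(136, Rational(1, 2)), 2)), Rational(-1, 20767)), -1) = Pow(Mul(Mul(Rational(1, 3), Pow(Mul(2, Pow(34, Rational(1, 2))), 2)), Rational(-1, 20767)), -1) = Pow(Mul(Mul(Rational(1, 3), 136), Rational(-1, 20767)), -1) = Pow(Mul(Rational(136, 3), Rational(-1, 20767)), -1) = Pow(Rational(-136, 62301), -1) = Rational(-62301, 136)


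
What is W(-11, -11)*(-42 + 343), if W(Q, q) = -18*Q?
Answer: 59598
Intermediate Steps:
W(-11, -11)*(-42 + 343) = (-18*(-11))*(-42 + 343) = 198*301 = 59598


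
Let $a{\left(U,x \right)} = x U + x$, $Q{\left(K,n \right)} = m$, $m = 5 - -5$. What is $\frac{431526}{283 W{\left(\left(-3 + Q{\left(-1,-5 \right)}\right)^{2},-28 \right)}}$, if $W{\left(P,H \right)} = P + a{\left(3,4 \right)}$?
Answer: $\frac{431526}{18395} \approx 23.459$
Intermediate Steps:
$m = 10$ ($m = 5 + 5 = 10$)
$Q{\left(K,n \right)} = 10$
$a{\left(U,x \right)} = x + U x$ ($a{\left(U,x \right)} = U x + x = x + U x$)
$W{\left(P,H \right)} = 16 + P$ ($W{\left(P,H \right)} = P + 4 \left(1 + 3\right) = P + 4 \cdot 4 = P + 16 = 16 + P$)
$\frac{431526}{283 W{\left(\left(-3 + Q{\left(-1,-5 \right)}\right)^{2},-28 \right)}} = \frac{431526}{283 \left(16 + \left(-3 + 10\right)^{2}\right)} = \frac{431526}{283 \left(16 + 7^{2}\right)} = \frac{431526}{283 \left(16 + 49\right)} = \frac{431526}{283 \cdot 65} = \frac{431526}{18395}$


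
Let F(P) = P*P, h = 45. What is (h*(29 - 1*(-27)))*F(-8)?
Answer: 161280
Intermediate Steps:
F(P) = P²
(h*(29 - 1*(-27)))*F(-8) = (45*(29 - 1*(-27)))*(-8)² = (45*(29 + 27))*64 = (45*56)*64 = 2520*64 = 161280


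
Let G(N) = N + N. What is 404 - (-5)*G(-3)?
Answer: 374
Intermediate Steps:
G(N) = 2*N
404 - (-5)*G(-3) = 404 - (-5)*2*(-3) = 404 - (-5)*(-6) = 404 - 1*30 = 404 - 30 = 374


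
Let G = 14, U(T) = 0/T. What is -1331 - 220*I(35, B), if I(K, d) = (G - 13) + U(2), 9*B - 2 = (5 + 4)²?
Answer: -1551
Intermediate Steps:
U(T) = 0
B = 83/9 (B = 2/9 + (5 + 4)²/9 = 2/9 + (⅑)*9² = 2/9 + (⅑)*81 = 2/9 + 9 = 83/9 ≈ 9.2222)
I(K, d) = 1 (I(K, d) = (14 - 13) + 0 = 1 + 0 = 1)
-1331 - 220*I(35, B) = -1331 - 220*1 = -1331 - 220 = -1551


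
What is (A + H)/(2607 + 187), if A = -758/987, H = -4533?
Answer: -4474829/2757678 ≈ -1.6227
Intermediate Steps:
A = -758/987 (A = -758*1/987 = -758/987 ≈ -0.76798)
(A + H)/(2607 + 187) = (-758/987 - 4533)/(2607 + 187) = -4474829/987/2794 = -4474829/987*1/2794 = -4474829/2757678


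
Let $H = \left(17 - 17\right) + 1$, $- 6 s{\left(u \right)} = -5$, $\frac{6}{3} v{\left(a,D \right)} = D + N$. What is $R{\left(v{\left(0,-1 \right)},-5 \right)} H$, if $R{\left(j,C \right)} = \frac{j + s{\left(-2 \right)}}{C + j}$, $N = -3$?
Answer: $\frac{1}{6} \approx 0.16667$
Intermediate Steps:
$v{\left(a,D \right)} = - \frac{3}{2} + \frac{D}{2}$ ($v{\left(a,D \right)} = \frac{D - 3}{2} = \frac{-3 + D}{2} = - \frac{3}{2} + \frac{D}{2}$)
$s{\left(u \right)} = \frac{5}{6}$ ($s{\left(u \right)} = \left(- \frac{1}{6}\right) \left(-5\right) = \frac{5}{6}$)
$H = 1$ ($H = 0 + 1 = 1$)
$R{\left(j,C \right)} = \frac{\frac{5}{6} + j}{C + j}$ ($R{\left(j,C \right)} = \frac{j + \frac{5}{6}}{C + j} = \frac{\frac{5}{6} + j}{C + j}$)
$R{\left(v{\left(0,-1 \right)},-5 \right)} H = \frac{\frac{5}{6} + \left(- \frac{3}{2} + \frac{1}{2} \left(-1\right)\right)}{-5 + \left(- \frac{3}{2} + \frac{1}{2} \left(-1\right)\right)} 1 = \frac{\frac{5}{6} - 2}{-5 - 2} \cdot 1 = \frac{1}{-7} \left(- \frac{7}{6}\right) 1 = \left(- \frac{1}{7}\right) \left(- \frac{7}{6}\right) 1 = \frac{1}{6} \cdot 1 = \frac{1}{6}$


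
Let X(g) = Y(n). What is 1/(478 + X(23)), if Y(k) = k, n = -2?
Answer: 1/476 ≈ 0.0021008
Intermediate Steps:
X(g) = -2
1/(478 + X(23)) = 1/(478 - 2) = 1/476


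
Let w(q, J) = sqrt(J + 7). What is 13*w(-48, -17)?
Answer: 13*I*sqrt(10) ≈ 41.11*I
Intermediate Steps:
w(q, J) = sqrt(7 + J)
13*w(-48, -17) = 13*sqrt(7 - 17) = 13*sqrt(-10) = 13*(I*sqrt(10)) = 13*I*sqrt(10)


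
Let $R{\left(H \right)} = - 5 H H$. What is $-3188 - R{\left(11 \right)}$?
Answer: $-2583$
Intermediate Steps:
$R{\left(H \right)} = - 5 H^{2}$
$-3188 - R{\left(11 \right)} = -3188 - - 5 \cdot 11^{2} = -3188 - \left(-5\right) 121 = -3188 - -605 = -3188 + 605 = -2583$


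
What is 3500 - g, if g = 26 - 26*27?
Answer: 4176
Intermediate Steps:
g = -676 (g = 26 - 702 = -676)
3500 - g = 3500 - 1*(-676) = 3500 + 676 = 4176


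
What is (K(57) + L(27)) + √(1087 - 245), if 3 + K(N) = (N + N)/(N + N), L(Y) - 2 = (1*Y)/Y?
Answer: 1 + √842 ≈ 30.017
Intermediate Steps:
L(Y) = 3 (L(Y) = 2 + (1*Y)/Y = 2 + Y/Y = 2 + 1 = 3)
K(N) = -2 (K(N) = -3 + (N + N)/(N + N) = -3 + (2*N)/((2*N)) = -3 + (2*N)*(1/(2*N)) = -3 + 1 = -2)
(K(57) + L(27)) + √(1087 - 245) = (-2 + 3) + √(1087 - 245) = 1 + √842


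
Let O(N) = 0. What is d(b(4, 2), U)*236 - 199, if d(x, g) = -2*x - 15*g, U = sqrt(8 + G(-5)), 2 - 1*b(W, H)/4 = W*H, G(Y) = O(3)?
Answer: 11129 - 7080*sqrt(2) ≈ 1116.4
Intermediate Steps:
G(Y) = 0
b(W, H) = 8 - 4*H*W (b(W, H) = 8 - 4*W*H = 8 - 4*H*W)
U = 2*sqrt(2) (U = sqrt(8 + 0) = sqrt(8) = 2*sqrt(2) ≈ 2.8284)
d(x, g) = -15*g - 2*x
d(b(4, 2), U)*236 - 199 = (-30*sqrt(2) - 2*(8 - 4*2*4))*236 - 199 = (-30*sqrt(2) - 2*(8 - 32))*236 - 199 = (-30*sqrt(2) - 2*(-24))*236 - 199 = (-30*sqrt(2) + 48)*236 - 199 = (48 - 30*sqrt(2))*236 - 199 = (11328 - 7080*sqrt(2)) - 199 = 11129 - 7080*sqrt(2)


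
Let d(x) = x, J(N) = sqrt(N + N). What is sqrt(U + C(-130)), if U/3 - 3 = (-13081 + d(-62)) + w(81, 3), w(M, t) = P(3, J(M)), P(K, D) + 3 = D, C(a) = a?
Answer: sqrt(-39559 + 27*sqrt(2)) ≈ 198.8*I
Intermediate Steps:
J(N) = sqrt(2)*sqrt(N) (J(N) = sqrt(2*N) = sqrt(2)*sqrt(N))
P(K, D) = -3 + D
w(M, t) = -3 + sqrt(2)*sqrt(M)
U = -39429 + 27*sqrt(2) (U = 9 + 3*((-13081 - 62) + (-3 + sqrt(2)*sqrt(81))) = 9 + 3*(-13143 + (-3 + sqrt(2)*9)) = 9 + 3*(-13143 + (-3 + 9*sqrt(2))) = 9 + 3*(-13146 + 9*sqrt(2)) = 9 + (-39438 + 27*sqrt(2)) = -39429 + 27*sqrt(2) ≈ -39391.)
sqrt(U + C(-130)) = sqrt((-39429 + 27*sqrt(2)) - 130) = sqrt(-39559 + 27*sqrt(2))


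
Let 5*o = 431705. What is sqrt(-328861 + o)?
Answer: 2*I*sqrt(60630) ≈ 492.46*I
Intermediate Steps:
o = 86341 (o = (1/5)*431705 = 86341)
sqrt(-328861 + o) = sqrt(-328861 + 86341) = sqrt(-242520) = 2*I*sqrt(60630)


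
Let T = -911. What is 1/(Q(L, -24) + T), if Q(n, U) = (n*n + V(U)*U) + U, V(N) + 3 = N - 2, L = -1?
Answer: -1/238 ≈ -0.0042017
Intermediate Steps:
V(N) = -5 + N (V(N) = -3 + (N - 2) = -3 + (-2 + N) = -5 + N)
Q(n, U) = U + n² + U*(-5 + U) (Q(n, U) = (n*n + (-5 + U)*U) + U = (n² + U*(-5 + U)) + U = U + n² + U*(-5 + U))
1/(Q(L, -24) + T) = 1/((-24 + (-1)² - 24*(-5 - 24)) - 911) = 1/((-24 + 1 - 24*(-29)) - 911) = 1/((-24 + 1 + 696) - 911) = 1/(673 - 911) = 1/(-238) = -1/238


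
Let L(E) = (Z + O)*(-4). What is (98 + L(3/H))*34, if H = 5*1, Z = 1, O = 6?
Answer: 2380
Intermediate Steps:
H = 5
L(E) = -28 (L(E) = (1 + 6)*(-4) = 7*(-4) = -28)
(98 + L(3/H))*34 = (98 - 28)*34 = 70*34 = 2380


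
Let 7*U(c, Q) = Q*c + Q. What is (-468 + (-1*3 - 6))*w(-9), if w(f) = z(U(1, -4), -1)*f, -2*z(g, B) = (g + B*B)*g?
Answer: -17172/49 ≈ -350.45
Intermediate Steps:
U(c, Q) = Q/7 + Q*c/7 (U(c, Q) = (Q*c + Q)/7 = (Q + Q*c)/7 = Q/7 + Q*c/7)
z(g, B) = -g*(g + B**2)/2 (z(g, B) = -(g + B*B)*g/2 = -(g + B**2)*g/2 = -g*(g + B**2)/2)
w(f) = -4*f/49 (w(f) = (-(1/7)*(-4)*(1 + 1)*((1/7)*(-4)*(1 + 1) + (-1)**2)/2)*f = (-(1/7)*(-4)*2*((1/7)*(-4)*2 + 1)/2)*f = (-1/2*(-8/7)*(-8/7 + 1))*f = (-1/2*(-8/7)*(-1/7))*f = -4*f/49)
(-468 + (-1*3 - 6))*w(-9) = (-468 + (-1*3 - 6))*(-4/49*(-9)) = (-468 + (-3 - 6))*(36/49) = (-468 - 9)*(36/49) = -477*36/49 = -17172/49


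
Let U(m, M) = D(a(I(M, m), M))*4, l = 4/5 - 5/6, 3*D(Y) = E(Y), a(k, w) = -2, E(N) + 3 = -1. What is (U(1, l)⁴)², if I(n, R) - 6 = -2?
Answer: 4294967296/6561 ≈ 6.5462e+5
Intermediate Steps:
I(n, R) = 4 (I(n, R) = 6 - 2 = 4)
E(N) = -4 (E(N) = -3 - 1 = -4)
D(Y) = -4/3 (D(Y) = (⅓)*(-4) = -4/3)
l = -1/30 (l = 4*(⅕) - 5*⅙ = ⅘ - ⅚ = -1/30 ≈ -0.033333)
U(m, M) = -16/3 (U(m, M) = -4/3*4 = -16/3)
(U(1, l)⁴)² = ((-16/3)⁴)² = (65536/81)² = 4294967296/6561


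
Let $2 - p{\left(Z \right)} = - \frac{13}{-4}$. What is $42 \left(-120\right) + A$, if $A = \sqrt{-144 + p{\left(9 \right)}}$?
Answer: $-5040 + \frac{i \sqrt{581}}{2} \approx -5040.0 + 12.052 i$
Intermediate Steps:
$p{\left(Z \right)} = - \frac{5}{4}$ ($p{\left(Z \right)} = 2 - - \frac{13}{-4} = 2 - \left(-13\right) \left(- \frac{1}{4}\right) = 2 - \frac{13}{4} = - \frac{5}{4}$)
$A = \frac{i \sqrt{581}}{2}$ ($A = \sqrt{-144 - \frac{5}{4}} = \sqrt{- \frac{581}{4}} = \frac{i \sqrt{581}}{2} \approx 12.052 i$)
$42 \left(-120\right) + A = 42 \left(-120\right) + \frac{i \sqrt{581}}{2} = -5040 + \frac{i \sqrt{581}}{2}$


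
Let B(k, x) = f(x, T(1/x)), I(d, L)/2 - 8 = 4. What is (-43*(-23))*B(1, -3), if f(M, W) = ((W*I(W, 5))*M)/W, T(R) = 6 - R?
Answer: -71208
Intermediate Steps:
I(d, L) = 24 (I(d, L) = 16 + 2*4 = 16 + 8 = 24)
f(M, W) = 24*M (f(M, W) = ((W*24)*M)/W = ((24*W)*M)/W = (24*M*W)/W = 24*M)
B(k, x) = 24*x
(-43*(-23))*B(1, -3) = (-43*(-23))*(24*(-3)) = 989*(-72) = -71208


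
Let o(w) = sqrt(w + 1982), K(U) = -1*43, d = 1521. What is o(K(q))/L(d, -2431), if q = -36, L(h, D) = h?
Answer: sqrt(1939)/1521 ≈ 0.028951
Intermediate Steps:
K(U) = -43
o(w) = sqrt(1982 + w)
o(K(q))/L(d, -2431) = sqrt(1982 - 43)/1521 = sqrt(1939)*(1/1521) = sqrt(1939)/1521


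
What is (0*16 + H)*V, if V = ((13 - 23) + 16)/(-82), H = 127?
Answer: -381/41 ≈ -9.2927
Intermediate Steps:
V = -3/41 (V = (-10 + 16)*(-1/82) = 6*(-1/82) = -3/41 ≈ -0.073171)
(0*16 + H)*V = (0*16 + 127)*(-3/41) = (0 + 127)*(-3/41) = 127*(-3/41) = -381/41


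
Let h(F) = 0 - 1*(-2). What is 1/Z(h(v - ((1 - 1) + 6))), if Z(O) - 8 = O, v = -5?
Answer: 1/10 ≈ 0.10000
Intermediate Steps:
h(F) = 2 (h(F) = 0 + 2 = 2)
Z(O) = 8 + O
1/Z(h(v - ((1 - 1) + 6))) = 1/(8 + 2) = 1/10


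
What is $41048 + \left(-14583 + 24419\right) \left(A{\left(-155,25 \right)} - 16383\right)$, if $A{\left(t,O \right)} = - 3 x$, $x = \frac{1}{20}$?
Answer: $- \frac{805518077}{5} \approx -1.611 \cdot 10^{8}$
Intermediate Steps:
$x = \frac{1}{20} \approx 0.05$
$A{\left(t,O \right)} = - \frac{3}{20}$ ($A{\left(t,O \right)} = \left(-3\right) \frac{1}{20} = - \frac{3}{20}$)
$41048 + \left(-14583 + 24419\right) \left(A{\left(-155,25 \right)} - 16383\right) = 41048 + \left(-14583 + 24419\right) \left(- \frac{3}{20} - 16383\right) = 41048 + 9836 \left(- \frac{327663}{20}\right) = 41048 - \frac{805723317}{5} = - \frac{805518077}{5}$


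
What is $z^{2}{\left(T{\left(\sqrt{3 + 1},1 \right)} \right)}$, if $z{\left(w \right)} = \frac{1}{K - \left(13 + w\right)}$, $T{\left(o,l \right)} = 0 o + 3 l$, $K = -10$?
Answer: $\frac{1}{676} \approx 0.0014793$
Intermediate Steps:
$T{\left(o,l \right)} = 3 l$ ($T{\left(o,l \right)} = 0 + 3 l = 3 l$)
$z{\left(w \right)} = \frac{1}{-23 - w}$ ($z{\left(w \right)} = \frac{1}{-10 - \left(13 + w\right)} = \frac{1}{-23 - w}$)
$z^{2}{\left(T{\left(\sqrt{3 + 1},1 \right)} \right)} = \left(- \frac{1}{23 + 3 \cdot 1}\right)^{2} = \left(- \frac{1}{23 + 3}\right)^{2} = \left(- \frac{1}{26}\right)^{2} = \frac{1}{676}$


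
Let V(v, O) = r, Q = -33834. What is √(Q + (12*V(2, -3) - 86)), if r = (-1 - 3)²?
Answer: 8*I*√527 ≈ 183.65*I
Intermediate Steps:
r = 16 (r = (-4)² = 16)
V(v, O) = 16
√(Q + (12*V(2, -3) - 86)) = √(-33834 + (12*16 - 86)) = √(-33834 + (192 - 86)) = √(-33834 + 106) = √(-33728) = 8*I*√527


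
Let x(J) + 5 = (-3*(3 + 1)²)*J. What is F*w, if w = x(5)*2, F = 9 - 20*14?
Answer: 132790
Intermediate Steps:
F = -271 (F = 9 - 280 = -271)
x(J) = -5 - 48*J (x(J) = -5 + (-3*(3 + 1)²)*J = -5 + (-3*4²)*J = -5 + (-3*16)*J = -5 - 48*J)
w = -490 (w = (-5 - 48*5)*2 = (-5 - 240)*2 = -245*2 = -490)
F*w = -271*(-490) = 132790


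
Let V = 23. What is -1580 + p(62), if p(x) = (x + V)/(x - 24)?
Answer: -59955/38 ≈ -1577.8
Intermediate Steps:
p(x) = (23 + x)/(-24 + x) (p(x) = (x + 23)/(x - 24) = (23 + x)/(-24 + x))
-1580 + p(62) = -1580 + (23 + 62)/(-24 + 62) = -1580 + 85/38 = -59955/38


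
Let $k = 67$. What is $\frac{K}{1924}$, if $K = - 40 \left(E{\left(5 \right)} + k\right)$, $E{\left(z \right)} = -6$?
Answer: $- \frac{610}{481} \approx -1.2682$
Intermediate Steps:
$K = -2440$ ($K = - 40 \left(-6 + 67\right) = \left(-40\right) 61 = -2440$)
$\frac{K}{1924} = - \frac{2440}{1924} = \left(-2440\right) \frac{1}{1924} = - \frac{610}{481}$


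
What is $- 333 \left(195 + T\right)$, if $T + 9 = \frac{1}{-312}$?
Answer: $- \frac{6441441}{104} \approx -61937.0$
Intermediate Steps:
$T = - \frac{2809}{312}$ ($T = -9 + \frac{1}{-312} = -9 - \frac{1}{312} = - \frac{2809}{312} \approx -9.0032$)
$- 333 \left(195 + T\right) = - 333 \left(195 - \frac{2809}{312}\right) = \left(-333\right) \frac{58031}{312} = - \frac{6441441}{104}$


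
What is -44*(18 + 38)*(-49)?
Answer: 120736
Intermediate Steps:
-44*(18 + 38)*(-49) = -44*56*(-49) = -2464*(-49) = 120736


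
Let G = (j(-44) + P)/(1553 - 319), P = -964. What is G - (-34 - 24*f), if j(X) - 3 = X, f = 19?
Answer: 603655/1234 ≈ 489.19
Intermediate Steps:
j(X) = 3 + X
G = -1005/1234 (G = ((3 - 44) - 964)/(1553 - 319) = (-41 - 964)/1234 = -1005*1/1234 = -1005/1234 ≈ -0.81442)
G - (-34 - 24*f) = -1005/1234 - (-34 - 24*19) = -1005/1234 - (-34 - 456) = -1005/1234 - 1*(-490) = -1005/1234 + 490 = 603655/1234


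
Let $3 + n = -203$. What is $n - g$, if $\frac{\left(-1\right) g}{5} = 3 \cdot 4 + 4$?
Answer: $-126$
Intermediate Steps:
$n = -206$ ($n = -3 - 203 = -206$)
$g = -80$ ($g = - 5 \left(3 \cdot 4 + 4\right) = - 5 \left(12 + 4\right) = \left(-5\right) 16 = -80$)
$n - g = -206 - -80 = -206 + 80 = -126$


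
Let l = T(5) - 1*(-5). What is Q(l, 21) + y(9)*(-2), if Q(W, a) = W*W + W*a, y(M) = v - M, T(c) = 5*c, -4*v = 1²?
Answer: 3097/2 ≈ 1548.5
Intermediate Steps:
v = -¼ (v = -¼*1² = -¼*1 = -¼ ≈ -0.25000)
y(M) = -¼ - M
l = 30 (l = 5*5 - 1*(-5) = 25 + 5 = 30)
Q(W, a) = W² + W*a
Q(l, 21) + y(9)*(-2) = 30*(30 + 21) + (-¼ - 1*9)*(-2) = 30*51 + (-¼ - 9)*(-2) = 1530 - 37/4*(-2) = 1530 + 37/2 = 3097/2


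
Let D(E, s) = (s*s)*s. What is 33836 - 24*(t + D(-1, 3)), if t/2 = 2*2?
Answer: 32996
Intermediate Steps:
D(E, s) = s**3 (D(E, s) = s**2*s = s**3)
t = 8 (t = 2*(2*2) = 2*4 = 8)
33836 - 24*(t + D(-1, 3)) = 33836 - 24*(8 + 3**3) = 33836 - 24*(8 + 27) = 33836 - 24*35 = 33836 - 840 = 32996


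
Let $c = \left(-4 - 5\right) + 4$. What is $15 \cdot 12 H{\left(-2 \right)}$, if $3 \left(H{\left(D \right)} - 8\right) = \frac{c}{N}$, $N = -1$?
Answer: $1740$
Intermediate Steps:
$c = -5$ ($c = -9 + 4 = -5$)
$H{\left(D \right)} = \frac{29}{3}$ ($H{\left(D \right)} = 8 + \frac{\left(-5\right) \frac{1}{-1}}{3} = 8 + \frac{\left(-5\right) \left(-1\right)}{3} = 8 + \frac{1}{3} \cdot 5 = 8 + \frac{5}{3} = \frac{29}{3}$)
$15 \cdot 12 H{\left(-2 \right)} = 15 \cdot 12 \cdot \frac{29}{3} = 180 \cdot \frac{29}{3} = 1740$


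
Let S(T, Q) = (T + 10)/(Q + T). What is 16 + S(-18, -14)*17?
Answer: 81/4 ≈ 20.250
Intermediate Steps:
S(T, Q) = (10 + T)/(Q + T)
16 + S(-18, -14)*17 = 16 + ((10 - 18)/(-14 - 18))*17 = 16 + (-8/(-32))*17 = 16 - 1/32*(-8)*17 = 16 + (1/4)*17 = 16 + 17/4 = 81/4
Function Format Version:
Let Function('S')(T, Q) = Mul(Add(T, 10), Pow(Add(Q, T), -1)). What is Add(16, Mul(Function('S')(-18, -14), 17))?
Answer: Rational(81, 4) ≈ 20.250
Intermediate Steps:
Function('S')(T, Q) = Mul(Pow(Add(Q, T), -1), Add(10, T)) (Function('S')(T, Q) = Mul(Add(10, T), Pow(Add(Q, T), -1)) = Mul(Pow(Add(Q, T), -1), Add(10, T)))
Add(16, Mul(Function('S')(-18, -14), 17)) = Add(16, Mul(Mul(Pow(Add(-14, -18), -1), Add(10, -18)), 17)) = Add(16, Mul(Mul(Pow(-32, -1), -8), 17)) = Add(16, Mul(Mul(Rational(-1, 32), -8), 17)) = Add(16, Mul(Rational(1, 4), 17)) = Add(16, Rational(17, 4)) = Rational(81, 4)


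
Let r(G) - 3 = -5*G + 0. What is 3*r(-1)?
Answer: 24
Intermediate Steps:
r(G) = 3 - 5*G (r(G) = 3 + (-5*G + 0) = 3 - 5*G)
3*r(-1) = 3*(3 - 5*(-1)) = 3*(3 + 5) = 3*8 = 24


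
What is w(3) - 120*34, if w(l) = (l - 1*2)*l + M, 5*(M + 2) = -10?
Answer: -4081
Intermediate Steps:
M = -4 (M = -2 + (⅕)*(-10) = -2 - 2 = -4)
w(l) = -4 + l*(-2 + l) (w(l) = (l - 1*2)*l - 4 = (l - 2)*l - 4 = (-2 + l)*l - 4 = l*(-2 + l) - 4 = -4 + l*(-2 + l))
w(3) - 120*34 = (-4 + 3² - 2*3) - 120*34 = (-4 + 9 - 6) - 4080 = -1 - 4080 = -4081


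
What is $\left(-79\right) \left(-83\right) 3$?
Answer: $19671$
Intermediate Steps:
$\left(-79\right) \left(-83\right) 3 = 6557 \cdot 3 = 19671$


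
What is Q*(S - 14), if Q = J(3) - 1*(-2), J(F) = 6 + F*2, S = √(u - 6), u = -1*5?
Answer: -196 + 14*I*√11 ≈ -196.0 + 46.433*I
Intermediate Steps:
u = -5
S = I*√11 (S = √(-5 - 6) = √(-11) = I*√11 ≈ 3.3166*I)
J(F) = 6 + 2*F
Q = 14 (Q = (6 + 2*3) - 1*(-2) = (6 + 6) + 2 = 12 + 2 = 14)
Q*(S - 14) = 14*(I*√11 - 14) = 14*(-14 + I*√11) = -196 + 14*I*√11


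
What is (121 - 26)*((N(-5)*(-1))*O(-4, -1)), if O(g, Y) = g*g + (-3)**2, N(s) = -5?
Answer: 11875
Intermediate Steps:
O(g, Y) = 9 + g**2 (O(g, Y) = g**2 + 9 = 9 + g**2)
(121 - 26)*((N(-5)*(-1))*O(-4, -1)) = (121 - 26)*((-5*(-1))*(9 + (-4)**2)) = 95*(5*(9 + 16)) = 95*(5*25) = 95*125 = 11875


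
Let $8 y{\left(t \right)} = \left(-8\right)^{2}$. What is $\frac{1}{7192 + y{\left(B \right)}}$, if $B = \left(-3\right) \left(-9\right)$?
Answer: $\frac{1}{7200} \approx 0.00013889$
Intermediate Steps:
$B = 27$
$y{\left(t \right)} = 8$ ($y{\left(t \right)} = \frac{\left(-8\right)^{2}}{8} = \frac{1}{8} \cdot 64 = 8$)
$\frac{1}{7192 + y{\left(B \right)}} = \frac{1}{7192 + 8} = \frac{1}{7200}$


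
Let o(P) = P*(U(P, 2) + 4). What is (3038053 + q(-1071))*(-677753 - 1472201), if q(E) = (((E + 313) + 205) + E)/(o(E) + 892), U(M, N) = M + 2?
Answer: -7455951817027894638/1141507 ≈ -6.5317e+12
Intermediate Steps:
U(M, N) = 2 + M
o(P) = P*(6 + P) (o(P) = P*((2 + P) + 4) = P*(6 + P))
q(E) = (518 + 2*E)/(892 + E*(6 + E)) (q(E) = (((E + 313) + 205) + E)/(E*(6 + E) + 892) = (((313 + E) + 205) + E)/(892 + E*(6 + E)) = ((518 + E) + E)/(892 + E*(6 + E)) = (518 + 2*E)/(892 + E*(6 + E)))
(3038053 + q(-1071))*(-677753 - 1472201) = (3038053 + 2*(259 - 1071)/(892 - 1071*(6 - 1071)))*(-677753 - 1472201) = (3038053 + 2*(-812)/(892 - 1071*(-1065)))*(-2149954) = (3038053 + 2*(-812)/(892 + 1140615))*(-2149954) = (3038053 + 2*(-812)/1141507)*(-2149954) = (3038053 + 2*(1/1141507)*(-812))*(-2149954) = (3038053 - 1624/1141507)*(-2149954) = (3467958764247/1141507)*(-2149954) = -7455951817027894638/1141507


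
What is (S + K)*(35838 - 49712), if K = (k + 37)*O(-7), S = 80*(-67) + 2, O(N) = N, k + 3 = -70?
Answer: 70840644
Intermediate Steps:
k = -73 (k = -3 - 70 = -73)
S = -5358 (S = -5360 + 2 = -5358)
K = 252 (K = (-73 + 37)*(-7) = -36*(-7) = 252)
(S + K)*(35838 - 49712) = (-5358 + 252)*(35838 - 49712) = -5106*(-13874) = 70840644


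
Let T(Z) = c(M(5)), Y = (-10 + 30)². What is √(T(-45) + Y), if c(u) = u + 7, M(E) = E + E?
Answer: √417 ≈ 20.421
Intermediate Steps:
Y = 400 (Y = 20² = 400)
M(E) = 2*E
c(u) = 7 + u
T(Z) = 17 (T(Z) = 7 + 2*5 = 7 + 10 = 17)
√(T(-45) + Y) = √(17 + 400) = √417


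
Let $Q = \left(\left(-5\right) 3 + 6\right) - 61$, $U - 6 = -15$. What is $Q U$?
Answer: $630$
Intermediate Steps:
$U = -9$ ($U = 6 - 15 = -9$)
$Q = -70$ ($Q = \left(-15 + 6\right) - 61 = -9 - 61 = -70$)
$Q U = \left(-70\right) \left(-9\right) = 630$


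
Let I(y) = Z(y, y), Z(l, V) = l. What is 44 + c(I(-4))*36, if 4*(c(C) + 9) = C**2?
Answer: -136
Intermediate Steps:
I(y) = y
c(C) = -9 + C**2/4
44 + c(I(-4))*36 = 44 + (-9 + (1/4)*(-4)**2)*36 = 44 + (-9 + (1/4)*16)*36 = 44 + (-9 + 4)*36 = 44 - 5*36 = 44 - 180 = -136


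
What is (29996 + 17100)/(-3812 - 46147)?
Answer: -6728/7137 ≈ -0.94269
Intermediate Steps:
(29996 + 17100)/(-3812 - 46147) = 47096/(-49959) = 47096*(-1/49959) = -6728/7137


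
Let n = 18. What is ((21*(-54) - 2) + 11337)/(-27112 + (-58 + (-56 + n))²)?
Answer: -10201/17896 ≈ -0.57002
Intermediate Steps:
((21*(-54) - 2) + 11337)/(-27112 + (-58 + (-56 + n))²) = ((21*(-54) - 2) + 11337)/(-27112 + (-58 + (-56 + 18))²) = ((-1134 - 2) + 11337)/(-27112 + (-58 - 38)²) = (-1136 + 11337)/(-27112 + (-96)²) = 10201/(-27112 + 9216) = 10201/(-17896) = 10201*(-1/17896) = -10201/17896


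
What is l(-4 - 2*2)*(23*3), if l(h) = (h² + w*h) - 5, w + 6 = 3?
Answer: 5727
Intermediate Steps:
w = -3 (w = -6 + 3 = -3)
l(h) = -5 + h² - 3*h (l(h) = (h² - 3*h) - 5 = -5 + h² - 3*h)
l(-4 - 2*2)*(23*3) = (-5 + (-4 - 2*2)² - 3*(-4 - 2*2))*(23*3) = (-5 + (-4 - 4)² - 3*(-4 - 4))*69 = (-5 + (-8)² - 3*(-8))*69 = (-5 + 64 + 24)*69 = 83*69 = 5727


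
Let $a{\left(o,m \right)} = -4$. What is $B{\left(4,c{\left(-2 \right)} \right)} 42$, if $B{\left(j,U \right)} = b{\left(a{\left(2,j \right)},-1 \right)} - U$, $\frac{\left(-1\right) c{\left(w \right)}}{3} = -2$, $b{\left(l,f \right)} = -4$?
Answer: $-420$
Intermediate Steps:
$c{\left(w \right)} = 6$ ($c{\left(w \right)} = \left(-3\right) \left(-2\right) = 6$)
$B{\left(j,U \right)} = -4 - U$
$B{\left(4,c{\left(-2 \right)} \right)} 42 = \left(-4 - 6\right) 42 = \left(-10\right) 42 = -420$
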